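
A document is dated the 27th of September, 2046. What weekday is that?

Doomsday rule: the anchor day for the 2000s is Tuesday. For year 46: 46÷12 = 3 r 10, and 10÷4 = 2, so 3+10+2 = 15.
Tuesday + 15 ≡ Wednesday — that's 2046's doomsday.
In September the doomsday date is Sep 5.
Sep 27 is 22 days after Sep 5; 22 mod 7 = 1, so Wednesday + 1 = Thursday.

Thursday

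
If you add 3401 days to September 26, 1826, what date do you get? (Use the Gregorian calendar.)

January 18, 1836

+365 (one year) → Sep 26, 1827 (3036 left).
+366 (one year; includes Feb 29, 1828) → Sep 26, 1828 (2670 left).
+365 (one year) → Sep 26, 1829 (2305 left).
+365 (one year) → Sep 26, 1830 (1940 left).
+365 (one year) → Sep 26, 1831 (1575 left).
+366 (one year; includes Feb 29, 1832) → Sep 26, 1832 (1209 left).
+365 (one year) → Sep 26, 1833 (844 left).
+365 (one year) → Sep 26, 1834 (479 left).
+365 (one year) → Sep 26, 1835 (114 left).
Sep has 30 days: +5 → Oct 1, 1835 (109 left).
Oct has 31 days: +31 → Nov 1, 1835 (78 left).
Nov has 30 days: +30 → Dec 1, 1835 (48 left).
Dec has 31 days: +31 → Jan 1, 1836 (17 left).
+17 → Jan 18, 1836.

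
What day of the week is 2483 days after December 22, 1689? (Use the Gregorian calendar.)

Tuesday

Dec 22, 1689 is a Thursday.
2483 mod 7 = 5, so 2483 days after a Thursday is Thursday + 5 = Tuesday.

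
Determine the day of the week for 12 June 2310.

Doomsday rule: the anchor day for the 2300s is Wednesday. For year 10: 10÷12 = 0 r 10, and 10÷4 = 2, so 0+10+2 = 12.
Wednesday + 12 ≡ Monday — that's 2310's doomsday.
In June the doomsday date is Jun 6.
Jun 12 is 6 days after Jun 6; 6 mod 7 = 6, so Monday + 6 = Sunday.

Sunday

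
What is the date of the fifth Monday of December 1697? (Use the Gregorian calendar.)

December 30, 1697

December 1, 1697 is a Sunday.
The first Monday is therefore December 2 (1 days later).
The fifth Monday is 2 + 4×7 = December 30.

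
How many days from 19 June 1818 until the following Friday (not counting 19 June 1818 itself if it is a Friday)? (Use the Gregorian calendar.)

7

Jun 19, 1818 is a Friday.
From Friday to the next Friday is 7 days.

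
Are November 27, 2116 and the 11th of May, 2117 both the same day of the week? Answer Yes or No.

No

From Nov 27, 2116 to May 11, 2117 is 165 days.
165 mod 7 = 4, so they are different weekdays.
(Nov 27, 2116 is a Friday; May 11, 2117 is a Tuesday.)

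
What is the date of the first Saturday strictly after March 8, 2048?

March 14, 2048

Mar 8, 2048 is a Sunday.
From Sunday to the next Saturday is 6 days.
Mar 8, 2048 + 6 = Mar 14, 2048.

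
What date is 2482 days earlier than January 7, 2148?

March 22, 2141

−365 (one year) → Jan 7, 2147 (2117 left).
−365 (one year) → Jan 7, 2146 (1752 left).
−365 (one year) → Jan 7, 2145 (1387 left).
−366 (one year; includes Feb 29, 2144) → Jan 7, 2144 (1021 left).
−365 (one year) → Jan 7, 2143 (656 left).
−365 (one year) → Jan 7, 2142 (291 left).
−7 → Dec 31, 2141 (end of Dec, 31 days; 284 left).
−31 → Nov 30, 2141 (end of Nov, 30 days; 253 left).
−30 → Oct 31, 2141 (end of Oct, 31 days; 223 left).
−31 → Sep 30, 2141 (end of Sep, 30 days; 192 left).
−30 → Aug 31, 2141 (end of Aug, 31 days; 162 left).
−31 → Jul 31, 2141 (end of Jul, 31 days; 131 left).
−31 → Jun 30, 2141 (end of Jun, 30 days; 100 left).
−30 → May 31, 2141 (end of May, 31 days; 70 left).
−31 → Apr 30, 2141 (end of Apr, 30 days; 39 left).
−30 → Mar 31, 2141 (end of Mar, 31 days; 9 left).
−9 → Mar 22, 2141.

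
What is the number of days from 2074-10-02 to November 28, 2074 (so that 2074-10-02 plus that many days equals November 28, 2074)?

Oct 2, 2074 → Nov 2, 2074: 31 days (October has 31).
Nov 2, 2074 → Nov 28, 2074: 26 days.
Total: 57 days.

57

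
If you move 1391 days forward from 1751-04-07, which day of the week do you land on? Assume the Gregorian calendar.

First find the weekday of Apr 7, 1751. Doomsday rule: the anchor day for the 1700s is Sunday. For year 51: 51÷12 = 4 r 3, and 3÷4 = 0, so 4+3+0 = 7.
Sunday + 7 ≡ Sunday — that's 1751's doomsday.
In April the doomsday date is Apr 4.
Apr 7 is 3 days after Apr 4; 3 mod 7 = 3, so Sunday + 3 = Wednesday.
1391 mod 7 = 5, so 1391 days after a Wednesday is Wednesday + 5 = Monday.

Monday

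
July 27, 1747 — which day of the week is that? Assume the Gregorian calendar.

Doomsday rule: the anchor day for the 1700s is Sunday. For year 47: 47÷12 = 3 r 11, and 11÷4 = 2, so 3+11+2 = 16.
Sunday + 16 ≡ Tuesday — that's 1747's doomsday.
In July the doomsday date is Jul 11.
Jul 27 is 16 days after Jul 11; 16 mod 7 = 2, so Tuesday + 2 = Thursday.

Thursday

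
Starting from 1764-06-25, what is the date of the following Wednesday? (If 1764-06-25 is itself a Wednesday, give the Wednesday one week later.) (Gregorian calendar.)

June 27, 1764

Jun 25, 1764 is a Monday.
From Monday to the next Wednesday is 2 days.
Jun 25, 1764 + 2 = Jun 27, 1764.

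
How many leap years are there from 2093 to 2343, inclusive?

59

Multiples of 4 in [2093,2343]: 62.
Of those, multiples of 100: 3 (not leap unless ÷400).
Multiples of 400: 0.
Leap years = 62 − 3 + 0 = 59.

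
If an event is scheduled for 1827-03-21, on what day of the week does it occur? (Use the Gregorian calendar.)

Doomsday rule: the anchor day for the 1800s is Friday. For year 27: 27÷12 = 2 r 3, and 3÷4 = 0, so 2+3+0 = 5.
Friday + 5 ≡ Wednesday — that's 1827's doomsday.
In March the doomsday date is Mar 14.
Mar 21 is 7 days after Mar 14; 7 mod 7 = 0, so Wednesday + 0 = Wednesday.

Wednesday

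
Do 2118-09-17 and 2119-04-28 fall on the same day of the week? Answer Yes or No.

From Sep 17, 2118 to Apr 28, 2119 is 223 days.
223 mod 7 = 6, so they are different weekdays.
(Sep 17, 2118 is a Saturday; Apr 28, 2119 is a Friday.)

No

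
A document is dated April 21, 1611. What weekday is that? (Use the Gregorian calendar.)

Doomsday rule: the anchor day for the 1600s is Tuesday. For year 11: 11÷12 = 0 r 11, and 11÷4 = 2, so 0+11+2 = 13.
Tuesday + 13 ≡ Monday — that's 1611's doomsday.
In April the doomsday date is Apr 4.
Apr 21 is 17 days after Apr 4; 17 mod 7 = 3, so Monday + 3 = Thursday.

Thursday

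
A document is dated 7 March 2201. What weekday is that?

Doomsday rule: the anchor day for the 2200s is Friday. For year 01: 1÷12 = 0 r 1, and 1÷4 = 0, so 0+1+0 = 1.
Friday + 1 ≡ Saturday — that's 2201's doomsday.
In March the doomsday date is Mar 14.
Mar 7 is 7 days before Mar 14; 7 mod 7 = 0, so Saturday − 0 = Saturday.

Saturday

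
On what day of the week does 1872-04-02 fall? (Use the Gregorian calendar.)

Doomsday rule: the anchor day for the 1800s is Friday. For year 72: 72÷12 = 6 r 0, and 0÷4 = 0, so 6+0+0 = 6.
Friday + 6 ≡ Thursday — that's 1872's doomsday.
In April the doomsday date is Apr 4.
Apr 2 is 2 days before Apr 4; 2 mod 7 = 2, so Thursday − 2 = Tuesday.

Tuesday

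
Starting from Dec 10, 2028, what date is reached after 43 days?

Dec has 31 days: +22 → Jan 1, 2029 (21 left).
+21 → Jan 22, 2029.

January 22, 2029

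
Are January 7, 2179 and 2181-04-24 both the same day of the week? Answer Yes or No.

From Jan 7, 2179 to Apr 24, 2181 is 838 days.
838 mod 7 = 5, so they are different weekdays.
(Jan 7, 2179 is a Thursday; Apr 24, 2181 is a Tuesday.)

No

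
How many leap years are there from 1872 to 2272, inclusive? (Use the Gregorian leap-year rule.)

Multiples of 4 in [1872,2272]: 101.
Of those, multiples of 100: 4 (not leap unless ÷400).
Multiples of 400: 1.
Leap years = 101 − 4 + 1 = 98.

98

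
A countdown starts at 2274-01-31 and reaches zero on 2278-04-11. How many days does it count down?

1531

Jan 31, 2274 → Jan 31, 2275: 365 days.
Jan 31, 2275 → Jan 31, 2276: 365 days.
Jan 31, 2276 → Jan 31, 2277: 366 days (Feb 29, 2276 is in that span).
Jan 31, 2277 → Jan 31, 2278: 365 days.
Jan 31, 2278 → Feb 28, 2278: 28 days (January has 31).
Feb 28, 2278 → Mar 28, 2278: 28 days (February has 28).
Mar 28, 2278 → Apr 11, 2278: 14 days.
Total: 1531 days.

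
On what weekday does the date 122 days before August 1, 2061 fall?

Friday

First find the weekday of Aug 1, 2061. Doomsday rule: the anchor day for the 2000s is Tuesday. For year 61: 61÷12 = 5 r 1, and 1÷4 = 0, so 5+1+0 = 6.
Tuesday + 6 ≡ Monday — that's 2061's doomsday.
In August the doomsday date is Aug 8.
Aug 1 is 7 days before Aug 8; 7 mod 7 = 0, so Monday − 0 = Monday.
122 mod 7 = 3, so 122 days before a Monday is Monday − 3 = Friday.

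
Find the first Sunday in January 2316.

January 2, 2316

January 1, 2316 is a Saturday.
The first Sunday is therefore January 2 (1 days later).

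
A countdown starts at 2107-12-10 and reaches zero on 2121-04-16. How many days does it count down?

Dec 10, 2107 → Dec 10, 2108: 366 days (Feb 29, 2108 is in that span).
Dec 10, 2108 → Dec 10, 2109: 365 days.
Dec 10, 2109 → Dec 10, 2110: 365 days.
Dec 10, 2110 → Dec 10, 2111: 365 days.
Dec 10, 2111 → Dec 10, 2112: 366 days (Feb 29, 2112 is in that span).
Dec 10, 2112 → Dec 10, 2113: 365 days.
Dec 10, 2113 → Dec 10, 2114: 365 days.
Dec 10, 2114 → Dec 10, 2115: 365 days.
Dec 10, 2115 → Dec 10, 2116: 366 days (Feb 29, 2116 is in that span).
Dec 10, 2116 → Dec 10, 2117: 365 days.
Dec 10, 2117 → Dec 10, 2118: 365 days.
Dec 10, 2118 → Dec 10, 2119: 365 days.
Dec 10, 2119 → Dec 10, 2120: 366 days (Feb 29, 2120 is in that span).
Dec 10, 2120 → Jan 10, 2121: 31 days (December has 31).
Jan 10, 2121 → Feb 10, 2121: 31 days (January has 31).
Feb 10, 2121 → Mar 10, 2121: 28 days (February has 28).
Mar 10, 2121 → Apr 10, 2121: 31 days (March has 31).
Apr 10, 2121 → Apr 16, 2121: 6 days.
Total: 4876 days.

4876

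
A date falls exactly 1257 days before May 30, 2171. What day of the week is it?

Sunday

First find the weekday of May 30, 2171. Doomsday rule: the anchor day for the 2100s is Sunday. For year 71: 71÷12 = 5 r 11, and 11÷4 = 2, so 5+11+2 = 18.
Sunday + 18 ≡ Thursday — that's 2171's doomsday.
In May the doomsday date is May 9.
May 30 is 21 days after May 9; 21 mod 7 = 0, so Thursday + 0 = Thursday.
1257 mod 7 = 4, so 1257 days before a Thursday is Thursday − 4 = Sunday.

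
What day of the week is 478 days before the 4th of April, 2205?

Tuesday

Apr 4, 2205 is a Thursday.
478 mod 7 = 2, so 478 days before a Thursday is Thursday − 2 = Tuesday.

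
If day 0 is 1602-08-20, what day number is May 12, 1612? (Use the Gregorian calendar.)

3553

Aug 20, 1602 → Aug 20, 1603: 365 days.
Aug 20, 1603 → Aug 20, 1604: 366 days (Feb 29, 1604 is in that span).
Aug 20, 1604 → Aug 20, 1605: 365 days.
Aug 20, 1605 → Aug 20, 1606: 365 days.
Aug 20, 1606 → Aug 20, 1607: 365 days.
Aug 20, 1607 → Aug 20, 1608: 366 days (Feb 29, 1608 is in that span).
Aug 20, 1608 → Aug 20, 1609: 365 days.
Aug 20, 1609 → Aug 20, 1610: 365 days.
Aug 20, 1610 → Aug 20, 1611: 365 days.
Aug 20, 1611 → Sep 20, 1611: 31 days (August has 31).
Sep 20, 1611 → Oct 20, 1611: 30 days (September has 30).
Oct 20, 1611 → Nov 20, 1611: 31 days (October has 31).
Nov 20, 1611 → Dec 20, 1611: 30 days (November has 30).
Dec 20, 1611 → Jan 20, 1612: 31 days (December has 31).
Jan 20, 1612 → Feb 20, 1612: 31 days (January has 31).
Feb 20, 1612 → Mar 20, 1612: 29 days (February has 29).
Mar 20, 1612 → Apr 20, 1612: 31 days (March has 31).
Apr 20, 1612 → May 12, 1612: 22 days.
Total: 3553 days.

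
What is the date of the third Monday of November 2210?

November 1, 2210 is a Thursday.
The first Monday is therefore November 5 (4 days later).
The third Monday is 5 + 2×7 = November 19.

November 19, 2210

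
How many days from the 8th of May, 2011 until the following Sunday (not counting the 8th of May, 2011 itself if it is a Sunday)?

7

May 8, 2011 is a Sunday.
From Sunday to the next Sunday is 7 days.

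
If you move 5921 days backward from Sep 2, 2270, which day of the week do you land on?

Sep 2, 2270 is a Friday.
5921 mod 7 = 6, so 5921 days before a Friday is Friday − 6 = Saturday.

Saturday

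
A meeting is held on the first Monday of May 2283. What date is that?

May 7, 2283

May 1, 2283 is a Tuesday.
The first Monday is therefore May 7 (6 days later).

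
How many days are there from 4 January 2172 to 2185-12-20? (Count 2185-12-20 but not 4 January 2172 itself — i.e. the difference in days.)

Jan 4, 2172 → Jan 4, 2173: 366 days (Feb 29, 2172 is in that span).
Jan 4, 2173 → Jan 4, 2174: 365 days.
Jan 4, 2174 → Jan 4, 2175: 365 days.
Jan 4, 2175 → Jan 4, 2176: 365 days.
Jan 4, 2176 → Jan 4, 2177: 366 days (Feb 29, 2176 is in that span).
Jan 4, 2177 → Jan 4, 2178: 365 days.
Jan 4, 2178 → Jan 4, 2179: 365 days.
Jan 4, 2179 → Jan 4, 2180: 365 days.
Jan 4, 2180 → Jan 4, 2181: 366 days (Feb 29, 2180 is in that span).
Jan 4, 2181 → Jan 4, 2182: 365 days.
Jan 4, 2182 → Jan 4, 2183: 365 days.
Jan 4, 2183 → Jan 4, 2184: 365 days.
Jan 4, 2184 → Jan 4, 2185: 366 days (Feb 29, 2184 is in that span).
Jan 4, 2185 → Feb 4, 2185: 31 days (January has 31).
Feb 4, 2185 → Mar 4, 2185: 28 days (February has 28).
Mar 4, 2185 → Apr 4, 2185: 31 days (March has 31).
Apr 4, 2185 → May 4, 2185: 30 days (April has 30).
May 4, 2185 → Jun 4, 2185: 31 days (May has 31).
Jun 4, 2185 → Jul 4, 2185: 30 days (June has 30).
Jul 4, 2185 → Aug 4, 2185: 31 days (July has 31).
Aug 4, 2185 → Sep 4, 2185: 31 days (August has 31).
Sep 4, 2185 → Oct 4, 2185: 30 days (September has 30).
Oct 4, 2185 → Nov 4, 2185: 31 days (October has 31).
Nov 4, 2185 → Dec 4, 2185: 30 days (November has 30).
Dec 4, 2185 → Dec 20, 2185: 16 days.
Total: 5099 days.

5099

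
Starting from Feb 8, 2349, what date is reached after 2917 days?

+365 (one year) → Feb 8, 2350 (2552 left).
+365 (one year) → Feb 8, 2351 (2187 left).
+365 (one year) → Feb 8, 2352 (1822 left).
+366 (one year; includes Feb 29, 2352) → Feb 8, 2353 (1456 left).
+365 (one year) → Feb 8, 2354 (1091 left).
+365 (one year) → Feb 8, 2355 (726 left).
+365 (one year) → Feb 8, 2356 (361 left).
Feb has 29 days: +22 → Mar 1, 2356 (339 left).
Mar has 31 days: +31 → Apr 1, 2356 (308 left).
Apr has 30 days: +30 → May 1, 2356 (278 left).
May has 31 days: +31 → Jun 1, 2356 (247 left).
Jun has 30 days: +30 → Jul 1, 2356 (217 left).
Jul has 31 days: +31 → Aug 1, 2356 (186 left).
Aug has 31 days: +31 → Sep 1, 2356 (155 left).
Sep has 30 days: +30 → Oct 1, 2356 (125 left).
Oct has 31 days: +31 → Nov 1, 2356 (94 left).
Nov has 30 days: +30 → Dec 1, 2356 (64 left).
Dec has 31 days: +31 → Jan 1, 2357 (33 left).
Jan has 31 days: +31 → Feb 1, 2357 (2 left).
+2 → Feb 3, 2357.

February 3, 2357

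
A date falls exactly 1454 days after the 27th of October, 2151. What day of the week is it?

First find the weekday of Oct 27, 2151. Doomsday rule: the anchor day for the 2100s is Sunday. For year 51: 51÷12 = 4 r 3, and 3÷4 = 0, so 4+3+0 = 7.
Sunday + 7 ≡ Sunday — that's 2151's doomsday.
In October the doomsday date is Oct 10.
Oct 27 is 17 days after Oct 10; 17 mod 7 = 3, so Sunday + 3 = Wednesday.
1454 mod 7 = 5, so 1454 days after a Wednesday is Wednesday + 5 = Monday.

Monday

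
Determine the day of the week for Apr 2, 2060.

Doomsday rule: the anchor day for the 2000s is Tuesday. For year 60: 60÷12 = 5 r 0, and 0÷4 = 0, so 5+0+0 = 5.
Tuesday + 5 ≡ Sunday — that's 2060's doomsday.
In April the doomsday date is Apr 4.
Apr 2 is 2 days before Apr 4; 2 mod 7 = 2, so Sunday − 2 = Friday.

Friday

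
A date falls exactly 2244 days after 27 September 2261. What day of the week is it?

Sep 27, 2261 is a Friday.
2244 mod 7 = 4, so 2244 days after a Friday is Friday + 4 = Tuesday.

Tuesday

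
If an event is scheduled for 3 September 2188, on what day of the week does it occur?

Doomsday rule: the anchor day for the 2100s is Sunday. For year 88: 88÷12 = 7 r 4, and 4÷4 = 1, so 7+4+1 = 12.
Sunday + 12 ≡ Friday — that's 2188's doomsday.
In September the doomsday date is Sep 5.
Sep 3 is 2 days before Sep 5; 2 mod 7 = 2, so Friday − 2 = Wednesday.

Wednesday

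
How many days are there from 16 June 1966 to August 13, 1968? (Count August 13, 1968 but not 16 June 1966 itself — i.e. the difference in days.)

789

Jun 16, 1966 → Jun 16, 1967: 365 days.
Jun 16, 1967 → Jun 16, 1968: 366 days (Feb 29, 1968 is in that span).
Jun 16, 1968 → Jul 16, 1968: 30 days (June has 30).
Jul 16, 1968 → Aug 13, 1968: 28 days.
Total: 789 days.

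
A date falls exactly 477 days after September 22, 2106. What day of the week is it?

First find the weekday of Sep 22, 2106. Doomsday rule: the anchor day for the 2100s is Sunday. For year 06: 6÷12 = 0 r 6, and 6÷4 = 1, so 0+6+1 = 7.
Sunday + 7 ≡ Sunday — that's 2106's doomsday.
In September the doomsday date is Sep 5.
Sep 22 is 17 days after Sep 5; 17 mod 7 = 3, so Sunday + 3 = Wednesday.
477 mod 7 = 1, so 477 days after a Wednesday is Wednesday + 1 = Thursday.

Thursday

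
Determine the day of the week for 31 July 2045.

Monday

Doomsday rule: the anchor day for the 2000s is Tuesday. For year 45: 45÷12 = 3 r 9, and 9÷4 = 2, so 3+9+2 = 14.
Tuesday + 14 ≡ Tuesday — that's 2045's doomsday.
In July the doomsday date is Jul 11.
Jul 31 is 20 days after Jul 11; 20 mod 7 = 6, so Tuesday + 6 = Monday.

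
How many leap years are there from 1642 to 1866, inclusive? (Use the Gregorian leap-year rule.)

Multiples of 4 in [1642,1866]: 56.
Of those, multiples of 100: 2 (not leap unless ÷400).
Multiples of 400: 0.
Leap years = 56 − 2 + 0 = 54.

54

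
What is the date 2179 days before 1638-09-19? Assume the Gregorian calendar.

−365 (one year) → Sep 19, 1637 (1814 left).
−365 (one year) → Sep 19, 1636 (1449 left).
−366 (one year; includes Feb 29, 1636) → Sep 19, 1635 (1083 left).
−365 (one year) → Sep 19, 1634 (718 left).
−365 (one year) → Sep 19, 1633 (353 left).
−19 → Aug 31, 1633 (end of Aug, 31 days; 334 left).
−31 → Jul 31, 1633 (end of Jul, 31 days; 303 left).
−31 → Jun 30, 1633 (end of Jun, 30 days; 272 left).
−30 → May 31, 1633 (end of May, 31 days; 242 left).
−31 → Apr 30, 1633 (end of Apr, 30 days; 211 left).
−30 → Mar 31, 1633 (end of Mar, 31 days; 181 left).
−31 → Feb 28, 1633 (end of Feb, 28 days; 150 left).
−28 → Jan 31, 1633 (end of Jan, 31 days; 122 left).
−31 → Dec 31, 1632 (end of Dec, 31 days; 91 left).
−31 → Nov 30, 1632 (end of Nov, 30 days; 60 left).
−30 → Oct 31, 1632 (end of Oct, 31 days; 30 left).
−30 → Oct 1, 1632.

October 1, 1632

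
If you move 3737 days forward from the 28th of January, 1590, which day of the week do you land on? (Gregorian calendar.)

Saturday

Jan 28, 1590 is a Sunday.
3737 mod 7 = 6, so 3737 days after a Sunday is Sunday + 6 = Saturday.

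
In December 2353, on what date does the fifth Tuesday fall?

December 29, 2353

December 1, 2353 is a Tuesday.
The first Tuesday is therefore December 1 (same day).
The fifth Tuesday is 1 + 4×7 = December 29.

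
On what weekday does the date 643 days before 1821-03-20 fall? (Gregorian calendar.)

Mar 20, 1821 is a Tuesday.
643 mod 7 = 6, so 643 days before a Tuesday is Tuesday − 6 = Wednesday.

Wednesday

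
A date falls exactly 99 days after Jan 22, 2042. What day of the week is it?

Thursday

Jan 22, 2042 is a Wednesday.
99 mod 7 = 1, so 99 days after a Wednesday is Wednesday + 1 = Thursday.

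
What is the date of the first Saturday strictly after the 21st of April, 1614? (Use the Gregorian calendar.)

April 26, 1614

Apr 21, 1614 is a Monday.
From Monday to the next Saturday is 5 days.
Apr 21, 1614 + 5 = Apr 26, 1614.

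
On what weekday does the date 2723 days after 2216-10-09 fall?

First find the weekday of Oct 9, 2216. Doomsday rule: the anchor day for the 2200s is Friday. For year 16: 16÷12 = 1 r 4, and 4÷4 = 1, so 1+4+1 = 6.
Friday + 6 ≡ Thursday — that's 2216's doomsday.
In October the doomsday date is Oct 10.
Oct 9 is 1 day before Oct 10; 1 mod 7 = 1, so Thursday − 1 = Wednesday.
2723 mod 7 = 0, so 2723 days after a Wednesday is Wednesday + 0 = Wednesday.

Wednesday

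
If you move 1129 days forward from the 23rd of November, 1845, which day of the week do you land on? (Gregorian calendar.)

Tuesday

Nov 23, 1845 is a Sunday.
1129 mod 7 = 2, so 1129 days after a Sunday is Sunday + 2 = Tuesday.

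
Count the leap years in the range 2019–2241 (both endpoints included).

54

Multiples of 4 in [2019,2241]: 56.
Of those, multiples of 100: 2 (not leap unless ÷400).
Multiples of 400: 0.
Leap years = 56 − 2 + 0 = 54.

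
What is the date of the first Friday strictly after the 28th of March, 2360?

Mar 28, 2360 is a Monday.
From Monday to the next Friday is 4 days.
Mar 28, 2360 + 4 = Apr 1, 2360.

April 1, 2360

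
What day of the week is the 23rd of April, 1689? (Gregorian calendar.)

Saturday

Doomsday rule: the anchor day for the 1600s is Tuesday. For year 89: 89÷12 = 7 r 5, and 5÷4 = 1, so 7+5+1 = 13.
Tuesday + 13 ≡ Monday — that's 1689's doomsday.
In April the doomsday date is Apr 4.
Apr 23 is 19 days after Apr 4; 19 mod 7 = 5, so Monday + 5 = Saturday.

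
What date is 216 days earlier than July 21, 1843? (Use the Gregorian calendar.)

December 17, 1842

−21 → Jun 30, 1843 (end of Jun, 30 days; 195 left).
−30 → May 31, 1843 (end of May, 31 days; 165 left).
−31 → Apr 30, 1843 (end of Apr, 30 days; 134 left).
−30 → Mar 31, 1843 (end of Mar, 31 days; 104 left).
−31 → Feb 28, 1843 (end of Feb, 28 days; 73 left).
−28 → Jan 31, 1843 (end of Jan, 31 days; 45 left).
−31 → Dec 31, 1842 (end of Dec, 31 days; 14 left).
−14 → Dec 17, 1842.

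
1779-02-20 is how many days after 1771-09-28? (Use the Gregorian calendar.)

2702

Sep 28, 1771 → Sep 28, 1772: 366 days (Feb 29, 1772 is in that span).
Sep 28, 1772 → Sep 28, 1773: 365 days.
Sep 28, 1773 → Sep 28, 1774: 365 days.
Sep 28, 1774 → Sep 28, 1775: 365 days.
Sep 28, 1775 → Sep 28, 1776: 366 days (Feb 29, 1776 is in that span).
Sep 28, 1776 → Sep 28, 1777: 365 days.
Sep 28, 1777 → Sep 28, 1778: 365 days.
Sep 28, 1778 → Oct 28, 1778: 30 days (September has 30).
Oct 28, 1778 → Nov 28, 1778: 31 days (October has 31).
Nov 28, 1778 → Dec 28, 1778: 30 days (November has 30).
Dec 28, 1778 → Jan 28, 1779: 31 days (December has 31).
Jan 28, 1779 → Feb 20, 1779: 23 days.
Total: 2702 days.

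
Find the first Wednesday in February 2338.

February 2, 2338

February 1, 2338 is a Tuesday.
The first Wednesday is therefore February 2 (1 days later).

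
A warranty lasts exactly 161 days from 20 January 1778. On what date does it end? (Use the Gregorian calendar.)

June 30, 1778

Jan has 31 days: +12 → Feb 1, 1778 (149 left).
Feb has 28 days: +28 → Mar 1, 1778 (121 left).
Mar has 31 days: +31 → Apr 1, 1778 (90 left).
Apr has 30 days: +30 → May 1, 1778 (60 left).
May has 31 days: +31 → Jun 1, 1778 (29 left).
+29 → Jun 30, 1778.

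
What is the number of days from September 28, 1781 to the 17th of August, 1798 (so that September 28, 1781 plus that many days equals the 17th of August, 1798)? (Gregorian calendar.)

6167

Sep 28, 1781 → Sep 28, 1782: 365 days.
Sep 28, 1782 → Sep 28, 1783: 365 days.
Sep 28, 1783 → Sep 28, 1784: 366 days (Feb 29, 1784 is in that span).
Sep 28, 1784 → Sep 28, 1785: 365 days.
Sep 28, 1785 → Sep 28, 1786: 365 days.
Sep 28, 1786 → Sep 28, 1787: 365 days.
Sep 28, 1787 → Sep 28, 1788: 366 days (Feb 29, 1788 is in that span).
Sep 28, 1788 → Sep 28, 1789: 365 days.
Sep 28, 1789 → Sep 28, 1790: 365 days.
Sep 28, 1790 → Sep 28, 1791: 365 days.
Sep 28, 1791 → Sep 28, 1792: 366 days (Feb 29, 1792 is in that span).
Sep 28, 1792 → Sep 28, 1793: 365 days.
Sep 28, 1793 → Sep 28, 1794: 365 days.
Sep 28, 1794 → Sep 28, 1795: 365 days.
Sep 28, 1795 → Sep 28, 1796: 366 days (Feb 29, 1796 is in that span).
Sep 28, 1796 → Sep 28, 1797: 365 days.
Sep 28, 1797 → Oct 28, 1797: 30 days (September has 30).
Oct 28, 1797 → Nov 28, 1797: 31 days (October has 31).
Nov 28, 1797 → Dec 28, 1797: 30 days (November has 30).
Dec 28, 1797 → Jan 28, 1798: 31 days (December has 31).
Jan 28, 1798 → Feb 28, 1798: 31 days (January has 31).
Feb 28, 1798 → Mar 28, 1798: 28 days (February has 28).
Mar 28, 1798 → Apr 28, 1798: 31 days (March has 31).
Apr 28, 1798 → May 28, 1798: 30 days (April has 30).
May 28, 1798 → Jun 28, 1798: 31 days (May has 31).
Jun 28, 1798 → Jul 28, 1798: 30 days (June has 30).
Jul 28, 1798 → Aug 17, 1798: 20 days.
Total: 6167 days.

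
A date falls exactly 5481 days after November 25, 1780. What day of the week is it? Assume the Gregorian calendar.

Nov 25, 1780 is a Saturday.
5481 mod 7 = 0, so 5481 days after a Saturday is Saturday + 0 = Saturday.

Saturday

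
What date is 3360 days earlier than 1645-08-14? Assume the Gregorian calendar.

June 2, 1636

−365 (one year) → Aug 14, 1644 (2995 left).
−366 (one year; includes Feb 29, 1644) → Aug 14, 1643 (2629 left).
−365 (one year) → Aug 14, 1642 (2264 left).
−365 (one year) → Aug 14, 1641 (1899 left).
−365 (one year) → Aug 14, 1640 (1534 left).
−366 (one year; includes Feb 29, 1640) → Aug 14, 1639 (1168 left).
−365 (one year) → Aug 14, 1638 (803 left).
−365 (one year) → Aug 14, 1637 (438 left).
−365 (one year) → Aug 14, 1636 (73 left).
−14 → Jul 31, 1636 (end of Jul, 31 days; 59 left).
−31 → Jun 30, 1636 (end of Jun, 30 days; 28 left).
−28 → Jun 2, 1636.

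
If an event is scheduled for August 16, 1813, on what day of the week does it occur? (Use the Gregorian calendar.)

Doomsday rule: the anchor day for the 1800s is Friday. For year 13: 13÷12 = 1 r 1, and 1÷4 = 0, so 1+1+0 = 2.
Friday + 2 ≡ Sunday — that's 1813's doomsday.
In August the doomsday date is Aug 8.
Aug 16 is 8 days after Aug 8; 8 mod 7 = 1, so Sunday + 1 = Monday.

Monday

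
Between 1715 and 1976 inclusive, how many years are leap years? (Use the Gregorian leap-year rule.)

64

Multiples of 4 in [1715,1976]: 66.
Of those, multiples of 100: 2 (not leap unless ÷400).
Multiples of 400: 0.
Leap years = 66 − 2 + 0 = 64.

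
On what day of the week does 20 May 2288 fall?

Sunday

Doomsday rule: the anchor day for the 2200s is Friday. For year 88: 88÷12 = 7 r 4, and 4÷4 = 1, so 7+4+1 = 12.
Friday + 12 ≡ Wednesday — that's 2288's doomsday.
In May the doomsday date is May 9.
May 20 is 11 days after May 9; 11 mod 7 = 4, so Wednesday + 4 = Sunday.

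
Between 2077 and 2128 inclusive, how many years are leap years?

Multiples of 4 in [2077,2128]: 13.
Of those, multiples of 100: 1 (not leap unless ÷400).
Multiples of 400: 0.
Leap years = 13 − 1 + 0 = 12.

12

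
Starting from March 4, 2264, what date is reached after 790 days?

May 3, 2266

+365 (one year) → Mar 4, 2265 (425 left).
+365 (one year) → Mar 4, 2266 (60 left).
Mar has 31 days: +28 → Apr 1, 2266 (32 left).
Apr has 30 days: +30 → May 1, 2266 (2 left).
+2 → May 3, 2266.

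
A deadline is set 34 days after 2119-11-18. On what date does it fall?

December 22, 2119

Nov has 30 days: +13 → Dec 1, 2119 (21 left).
+21 → Dec 22, 2119.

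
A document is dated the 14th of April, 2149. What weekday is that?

Monday

Doomsday rule: the anchor day for the 2100s is Sunday. For year 49: 49÷12 = 4 r 1, and 1÷4 = 0, so 4+1+0 = 5.
Sunday + 5 ≡ Friday — that's 2149's doomsday.
In April the doomsday date is Apr 4.
Apr 14 is 10 days after Apr 4; 10 mod 7 = 3, so Friday + 3 = Monday.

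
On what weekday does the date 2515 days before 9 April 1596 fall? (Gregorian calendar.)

Apr 9, 1596 is a Tuesday.
2515 mod 7 = 2, so 2515 days before a Tuesday is Tuesday − 2 = Sunday.

Sunday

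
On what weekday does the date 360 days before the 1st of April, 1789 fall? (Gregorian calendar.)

Apr 1, 1789 is a Wednesday.
360 mod 7 = 3, so 360 days before a Wednesday is Wednesday − 3 = Sunday.

Sunday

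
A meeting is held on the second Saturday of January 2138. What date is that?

January 1, 2138 is a Wednesday.
The first Saturday is therefore January 4 (3 days later).
The second Saturday is 4 + 1×7 = January 11.

January 11, 2138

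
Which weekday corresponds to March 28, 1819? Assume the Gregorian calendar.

Doomsday rule: the anchor day for the 1800s is Friday. For year 19: 19÷12 = 1 r 7, and 7÷4 = 1, so 1+7+1 = 9.
Friday + 9 ≡ Sunday — that's 1819's doomsday.
In March the doomsday date is Mar 14.
Mar 28 is 14 days after Mar 14; 14 mod 7 = 0, so Sunday + 0 = Sunday.

Sunday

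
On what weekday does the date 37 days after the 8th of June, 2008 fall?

Tuesday

First find the weekday of Jun 8, 2008. Doomsday rule: the anchor day for the 2000s is Tuesday. For year 08: 8÷12 = 0 r 8, and 8÷4 = 2, so 0+8+2 = 10.
Tuesday + 10 ≡ Friday — that's 2008's doomsday.
In June the doomsday date is Jun 6.
Jun 8 is 2 days after Jun 6; 2 mod 7 = 2, so Friday + 2 = Sunday.
37 mod 7 = 2, so 37 days after a Sunday is Sunday + 2 = Tuesday.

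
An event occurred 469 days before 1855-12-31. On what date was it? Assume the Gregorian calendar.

−365 (one year) → Dec 31, 1854 (104 left).
−31 → Nov 30, 1854 (end of Nov, 30 days; 73 left).
−30 → Oct 31, 1854 (end of Oct, 31 days; 43 left).
−31 → Sep 30, 1854 (end of Sep, 30 days; 12 left).
−12 → Sep 18, 1854.

September 18, 1854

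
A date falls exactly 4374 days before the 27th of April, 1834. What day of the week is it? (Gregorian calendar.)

Apr 27, 1834 is a Sunday.
4374 mod 7 = 6, so 4374 days before a Sunday is Sunday − 6 = Monday.

Monday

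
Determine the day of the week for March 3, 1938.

Doomsday rule: the anchor day for the 1900s is Wednesday. For year 38: 38÷12 = 3 r 2, and 2÷4 = 0, so 3+2+0 = 5.
Wednesday + 5 ≡ Monday — that's 1938's doomsday.
In March the doomsday date is Mar 14.
Mar 3 is 11 days before Mar 14; 11 mod 7 = 4, so Monday − 4 = Thursday.

Thursday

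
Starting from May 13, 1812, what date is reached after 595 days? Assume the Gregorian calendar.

+365 (one year) → May 13, 1813 (230 left).
May has 31 days: +19 → Jun 1, 1813 (211 left).
Jun has 30 days: +30 → Jul 1, 1813 (181 left).
Jul has 31 days: +31 → Aug 1, 1813 (150 left).
Aug has 31 days: +31 → Sep 1, 1813 (119 left).
Sep has 30 days: +30 → Oct 1, 1813 (89 left).
Oct has 31 days: +31 → Nov 1, 1813 (58 left).
Nov has 30 days: +30 → Dec 1, 1813 (28 left).
+28 → Dec 29, 1813.

December 29, 1813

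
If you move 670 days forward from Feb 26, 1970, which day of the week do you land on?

Tuesday

First find the weekday of Feb 26, 1970. Doomsday rule: the anchor day for the 1900s is Wednesday. For year 70: 70÷12 = 5 r 10, and 10÷4 = 2, so 5+10+2 = 17.
Wednesday + 17 ≡ Saturday — that's 1970's doomsday.
In February the doomsday date is Feb 28 (1970 is not a leap year).
Feb 26 is 2 days before Feb 28; 2 mod 7 = 2, so Saturday − 2 = Thursday.
670 mod 7 = 5, so 670 days after a Thursday is Thursday + 5 = Tuesday.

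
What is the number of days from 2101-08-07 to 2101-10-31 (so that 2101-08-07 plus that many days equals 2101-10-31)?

85

Aug 7, 2101 → Sep 7, 2101: 31 days (August has 31).
Sep 7, 2101 → Oct 7, 2101: 30 days (September has 30).
Oct 7, 2101 → Oct 31, 2101: 24 days.
Total: 85 days.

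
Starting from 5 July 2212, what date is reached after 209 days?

January 30, 2213

Jul has 31 days: +27 → Aug 1, 2212 (182 left).
Aug has 31 days: +31 → Sep 1, 2212 (151 left).
Sep has 30 days: +30 → Oct 1, 2212 (121 left).
Oct has 31 days: +31 → Nov 1, 2212 (90 left).
Nov has 30 days: +30 → Dec 1, 2212 (60 left).
Dec has 31 days: +31 → Jan 1, 2213 (29 left).
+29 → Jan 30, 2213.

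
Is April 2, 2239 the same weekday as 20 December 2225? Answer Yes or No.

Yes

From Dec 20, 2225 to Apr 2, 2239 is 4851 days.
4851 mod 7 = 0, so they are the same weekday.
(Dec 20, 2225 is a Tuesday; Apr 2, 2239 is a Tuesday.)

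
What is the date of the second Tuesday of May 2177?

May 1, 2177 is a Thursday.
The first Tuesday is therefore May 6 (5 days later).
The second Tuesday is 6 + 1×7 = May 13.

May 13, 2177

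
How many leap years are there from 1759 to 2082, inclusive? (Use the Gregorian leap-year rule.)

79

Multiples of 4 in [1759,2082]: 81.
Of those, multiples of 100: 3 (not leap unless ÷400).
Multiples of 400: 1.
Leap years = 81 − 3 + 1 = 79.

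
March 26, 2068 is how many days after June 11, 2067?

289

Jun 11, 2067 → Jul 11, 2067: 30 days (June has 30).
Jul 11, 2067 → Aug 11, 2067: 31 days (July has 31).
Aug 11, 2067 → Sep 11, 2067: 31 days (August has 31).
Sep 11, 2067 → Oct 11, 2067: 30 days (September has 30).
Oct 11, 2067 → Nov 11, 2067: 31 days (October has 31).
Nov 11, 2067 → Dec 11, 2067: 30 days (November has 30).
Dec 11, 2067 → Jan 11, 2068: 31 days (December has 31).
Jan 11, 2068 → Feb 11, 2068: 31 days (January has 31).
Feb 11, 2068 → Mar 11, 2068: 29 days (February has 29).
Mar 11, 2068 → Mar 26, 2068: 15 days.
Total: 289 days.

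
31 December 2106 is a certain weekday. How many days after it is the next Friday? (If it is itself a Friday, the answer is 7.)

Dec 31, 2106 is a Friday.
From Friday to the next Friday is 7 days.

7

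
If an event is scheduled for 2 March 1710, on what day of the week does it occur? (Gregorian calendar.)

Doomsday rule: the anchor day for the 1700s is Sunday. For year 10: 10÷12 = 0 r 10, and 10÷4 = 2, so 0+10+2 = 12.
Sunday + 12 ≡ Friday — that's 1710's doomsday.
In March the doomsday date is Mar 14.
Mar 2 is 12 days before Mar 14; 12 mod 7 = 5, so Friday − 5 = Sunday.

Sunday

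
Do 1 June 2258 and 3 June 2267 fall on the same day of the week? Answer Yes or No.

From Jun 1, 2258 to Jun 3, 2267 is 3289 days.
3289 mod 7 = 6, so they are different weekdays.
(Jun 1, 2258 is a Tuesday; Jun 3, 2267 is a Monday.)

No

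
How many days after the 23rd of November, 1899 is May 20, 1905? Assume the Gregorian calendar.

Nov 23, 1899 → Nov 23, 1900: 365 days.
Nov 23, 1900 → Nov 23, 1901: 365 days.
Nov 23, 1901 → Nov 23, 1902: 365 days.
Nov 23, 1902 → Nov 23, 1903: 365 days.
Nov 23, 1903 → Nov 23, 1904: 366 days (Feb 29, 1904 is in that span).
Nov 23, 1904 → Dec 23, 1904: 30 days (November has 30).
Dec 23, 1904 → Jan 23, 1905: 31 days (December has 31).
Jan 23, 1905 → Feb 23, 1905: 31 days (January has 31).
Feb 23, 1905 → Mar 23, 1905: 28 days (February has 28).
Mar 23, 1905 → Apr 23, 1905: 31 days (March has 31).
Apr 23, 1905 → May 20, 1905: 27 days.
Total: 2004 days.

2004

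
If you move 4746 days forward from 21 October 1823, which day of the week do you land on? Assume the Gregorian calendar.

Tuesday

First find the weekday of Oct 21, 1823. Doomsday rule: the anchor day for the 1800s is Friday. For year 23: 23÷12 = 1 r 11, and 11÷4 = 2, so 1+11+2 = 14.
Friday + 14 ≡ Friday — that's 1823's doomsday.
In October the doomsday date is Oct 10.
Oct 21 is 11 days after Oct 10; 11 mod 7 = 4, so Friday + 4 = Tuesday.
4746 mod 7 = 0, so 4746 days after a Tuesday is Tuesday + 0 = Tuesday.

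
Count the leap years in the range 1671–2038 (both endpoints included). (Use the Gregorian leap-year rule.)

Multiples of 4 in [1671,2038]: 92.
Of those, multiples of 100: 4 (not leap unless ÷400).
Multiples of 400: 1.
Leap years = 92 − 4 + 1 = 89.

89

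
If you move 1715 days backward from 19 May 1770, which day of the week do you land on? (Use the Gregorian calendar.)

First find the weekday of May 19, 1770. Doomsday rule: the anchor day for the 1700s is Sunday. For year 70: 70÷12 = 5 r 10, and 10÷4 = 2, so 5+10+2 = 17.
Sunday + 17 ≡ Wednesday — that's 1770's doomsday.
In May the doomsday date is May 9.
May 19 is 10 days after May 9; 10 mod 7 = 3, so Wednesday + 3 = Saturday.
1715 mod 7 = 0, so 1715 days before a Saturday is Saturday − 0 = Saturday.

Saturday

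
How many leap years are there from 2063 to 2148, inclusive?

21

Multiples of 4 in [2063,2148]: 22.
Of those, multiples of 100: 1 (not leap unless ÷400).
Multiples of 400: 0.
Leap years = 22 − 1 + 0 = 21.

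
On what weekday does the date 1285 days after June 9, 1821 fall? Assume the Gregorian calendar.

First find the weekday of Jun 9, 1821. Doomsday rule: the anchor day for the 1800s is Friday. For year 21: 21÷12 = 1 r 9, and 9÷4 = 2, so 1+9+2 = 12.
Friday + 12 ≡ Wednesday — that's 1821's doomsday.
In June the doomsday date is Jun 6.
Jun 9 is 3 days after Jun 6; 3 mod 7 = 3, so Wednesday + 3 = Saturday.
1285 mod 7 = 4, so 1285 days after a Saturday is Saturday + 4 = Wednesday.

Wednesday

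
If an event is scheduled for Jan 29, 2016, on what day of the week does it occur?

Doomsday rule: the anchor day for the 2000s is Tuesday. For year 16: 16÷12 = 1 r 4, and 4÷4 = 1, so 1+4+1 = 6.
Tuesday + 6 ≡ Monday — that's 2016's doomsday.
In January the doomsday date is Jan 4 (2016 is a leap year (divisible by 4)).
Jan 29 is 25 days after Jan 4; 25 mod 7 = 4, so Monday + 4 = Friday.

Friday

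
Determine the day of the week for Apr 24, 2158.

Doomsday rule: the anchor day for the 2100s is Sunday. For year 58: 58÷12 = 4 r 10, and 10÷4 = 2, so 4+10+2 = 16.
Sunday + 16 ≡ Tuesday — that's 2158's doomsday.
In April the doomsday date is Apr 4.
Apr 24 is 20 days after Apr 4; 20 mod 7 = 6, so Tuesday + 6 = Monday.

Monday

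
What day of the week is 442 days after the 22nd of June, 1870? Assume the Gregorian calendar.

First find the weekday of Jun 22, 1870. Doomsday rule: the anchor day for the 1800s is Friday. For year 70: 70÷12 = 5 r 10, and 10÷4 = 2, so 5+10+2 = 17.
Friday + 17 ≡ Monday — that's 1870's doomsday.
In June the doomsday date is Jun 6.
Jun 22 is 16 days after Jun 6; 16 mod 7 = 2, so Monday + 2 = Wednesday.
442 mod 7 = 1, so 442 days after a Wednesday is Wednesday + 1 = Thursday.

Thursday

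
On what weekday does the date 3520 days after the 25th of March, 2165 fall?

Sunday

Mar 25, 2165 is a Monday.
3520 mod 7 = 6, so 3520 days after a Monday is Monday + 6 = Sunday.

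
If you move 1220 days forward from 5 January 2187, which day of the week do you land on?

Sunday

Jan 5, 2187 is a Friday.
1220 mod 7 = 2, so 1220 days after a Friday is Friday + 2 = Sunday.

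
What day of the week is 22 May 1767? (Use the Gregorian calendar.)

Friday

Doomsday rule: the anchor day for the 1700s is Sunday. For year 67: 67÷12 = 5 r 7, and 7÷4 = 1, so 5+7+1 = 13.
Sunday + 13 ≡ Saturday — that's 1767's doomsday.
In May the doomsday date is May 9.
May 22 is 13 days after May 9; 13 mod 7 = 6, so Saturday + 6 = Friday.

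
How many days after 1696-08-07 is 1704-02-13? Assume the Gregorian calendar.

2745

Aug 7, 1696 → Aug 7, 1697: 365 days.
Aug 7, 1697 → Aug 7, 1698: 365 days.
Aug 7, 1698 → Aug 7, 1699: 365 days.
Aug 7, 1699 → Aug 7, 1700: 365 days.
Aug 7, 1700 → Aug 7, 1701: 365 days.
Aug 7, 1701 → Aug 7, 1702: 365 days.
Aug 7, 1702 → Aug 7, 1703: 365 days.
Aug 7, 1703 → Sep 7, 1703: 31 days (August has 31).
Sep 7, 1703 → Oct 7, 1703: 30 days (September has 30).
Oct 7, 1703 → Nov 7, 1703: 31 days (October has 31).
Nov 7, 1703 → Dec 7, 1703: 30 days (November has 30).
Dec 7, 1703 → Jan 7, 1704: 31 days (December has 31).
Jan 7, 1704 → Feb 7, 1704: 31 days (January has 31).
Feb 7, 1704 → Feb 13, 1704: 6 days.
Total: 2745 days.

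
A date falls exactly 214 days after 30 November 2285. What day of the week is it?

First find the weekday of Nov 30, 2285. Doomsday rule: the anchor day for the 2200s is Friday. For year 85: 85÷12 = 7 r 1, and 1÷4 = 0, so 7+1+0 = 8.
Friday + 8 ≡ Saturday — that's 2285's doomsday.
In November the doomsday date is Nov 7.
Nov 30 is 23 days after Nov 7; 23 mod 7 = 2, so Saturday + 2 = Monday.
214 mod 7 = 4, so 214 days after a Monday is Monday + 4 = Friday.

Friday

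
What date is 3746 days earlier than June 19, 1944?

−366 (one year; includes Feb 29, 1944) → Jun 19, 1943 (3380 left).
−365 (one year) → Jun 19, 1942 (3015 left).
−365 (one year) → Jun 19, 1941 (2650 left).
−365 (one year) → Jun 19, 1940 (2285 left).
−366 (one year; includes Feb 29, 1940) → Jun 19, 1939 (1919 left).
−365 (one year) → Jun 19, 1938 (1554 left).
−365 (one year) → Jun 19, 1937 (1189 left).
−365 (one year) → Jun 19, 1936 (824 left).
−366 (one year; includes Feb 29, 1936) → Jun 19, 1935 (458 left).
−365 (one year) → Jun 19, 1934 (93 left).
−19 → May 31, 1934 (end of May, 31 days; 74 left).
−31 → Apr 30, 1934 (end of Apr, 30 days; 43 left).
−30 → Mar 31, 1934 (end of Mar, 31 days; 13 left).
−13 → Mar 18, 1934.

March 18, 1934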